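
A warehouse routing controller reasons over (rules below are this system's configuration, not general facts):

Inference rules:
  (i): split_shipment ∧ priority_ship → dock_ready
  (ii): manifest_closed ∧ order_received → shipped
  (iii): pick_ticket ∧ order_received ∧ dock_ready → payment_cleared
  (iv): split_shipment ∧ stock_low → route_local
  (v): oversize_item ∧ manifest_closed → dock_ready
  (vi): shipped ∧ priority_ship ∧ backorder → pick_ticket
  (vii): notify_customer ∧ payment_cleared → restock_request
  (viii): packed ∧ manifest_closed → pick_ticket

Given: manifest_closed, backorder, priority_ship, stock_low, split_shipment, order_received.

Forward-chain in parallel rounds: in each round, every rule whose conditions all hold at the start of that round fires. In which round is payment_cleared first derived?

3

Round 1 — (i), (ii), (iv), derive dock_ready, shipped, route_local.
Round 2 — (vi), derive pick_ticket.
Round 3 — (iii), derive payment_cleared.
payment_cleared first appears in round 3.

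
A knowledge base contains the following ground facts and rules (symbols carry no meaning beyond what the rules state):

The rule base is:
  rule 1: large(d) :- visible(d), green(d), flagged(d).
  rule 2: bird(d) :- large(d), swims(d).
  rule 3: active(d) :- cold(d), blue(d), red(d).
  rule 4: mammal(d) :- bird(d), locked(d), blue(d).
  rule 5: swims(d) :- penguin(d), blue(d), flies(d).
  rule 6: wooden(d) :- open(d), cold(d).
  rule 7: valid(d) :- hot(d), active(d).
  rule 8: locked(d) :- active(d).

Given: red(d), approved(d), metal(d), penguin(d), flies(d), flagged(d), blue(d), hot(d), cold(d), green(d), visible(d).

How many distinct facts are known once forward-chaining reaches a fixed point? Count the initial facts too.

18

Round 1 fires rule 1, rule 3, rule 5, giving large(d), active(d), swims(d).
Round 2 fires rule 2, rule 7, rule 8, giving bird(d), valid(d), locked(d).
Round 3 fires rule 4, giving mammal(d).
Closure: {active(d), approved(d), bird(d), blue(d), cold(d), flagged(d), flies(d), green(d), hot(d), large(d), locked(d), mammal(d), metal(d), penguin(d), red(d), swims(d), valid(d), visible(d)} — 18 facts.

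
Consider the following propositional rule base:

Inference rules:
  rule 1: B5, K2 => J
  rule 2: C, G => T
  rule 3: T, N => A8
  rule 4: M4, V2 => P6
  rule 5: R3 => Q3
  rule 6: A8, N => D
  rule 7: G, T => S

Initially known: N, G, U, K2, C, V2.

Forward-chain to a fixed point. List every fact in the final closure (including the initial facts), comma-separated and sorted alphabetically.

A8, C, D, G, K2, N, S, T, U, V2

Round 1: rule 2 [C, G => T]. New: T.
Round 2: rule 3 [T, N => A8]; rule 7 [G, T => S]. New: A8, S.
Round 3: rule 6 [A8, N => D]. New: D.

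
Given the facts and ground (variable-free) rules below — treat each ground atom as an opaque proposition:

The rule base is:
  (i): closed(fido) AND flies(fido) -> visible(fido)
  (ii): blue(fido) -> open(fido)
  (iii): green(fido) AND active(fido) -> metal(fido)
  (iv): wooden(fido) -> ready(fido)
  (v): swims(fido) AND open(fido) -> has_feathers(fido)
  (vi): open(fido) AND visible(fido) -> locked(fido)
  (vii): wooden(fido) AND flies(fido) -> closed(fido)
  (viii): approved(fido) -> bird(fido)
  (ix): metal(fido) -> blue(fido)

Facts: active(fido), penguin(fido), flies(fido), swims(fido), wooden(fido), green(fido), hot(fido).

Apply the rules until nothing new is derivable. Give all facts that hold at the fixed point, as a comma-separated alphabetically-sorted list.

Round 1 — (iii), (iv), (vii), derive metal(fido), ready(fido), closed(fido).
Round 2 — (i), (ix), derive visible(fido), blue(fido).
Round 3 — (ii), derive open(fido).
Round 4 — (v), (vi), derive has_feathers(fido), locked(fido).

active(fido), blue(fido), closed(fido), flies(fido), green(fido), has_feathers(fido), hot(fido), locked(fido), metal(fido), open(fido), penguin(fido), ready(fido), swims(fido), visible(fido), wooden(fido)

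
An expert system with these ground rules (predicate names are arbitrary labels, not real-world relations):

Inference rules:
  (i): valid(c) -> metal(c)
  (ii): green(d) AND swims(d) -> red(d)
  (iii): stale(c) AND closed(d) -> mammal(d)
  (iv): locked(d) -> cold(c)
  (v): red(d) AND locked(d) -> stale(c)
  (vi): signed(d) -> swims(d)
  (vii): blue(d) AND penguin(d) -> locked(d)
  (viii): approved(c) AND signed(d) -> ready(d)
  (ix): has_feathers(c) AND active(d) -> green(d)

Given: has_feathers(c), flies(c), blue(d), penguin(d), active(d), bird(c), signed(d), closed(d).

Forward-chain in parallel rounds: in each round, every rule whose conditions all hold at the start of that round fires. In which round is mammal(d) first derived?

Round 1: (vi) [signed(d) -> swims(d)]; (vii) [blue(d) AND penguin(d) -> locked(d)]; (ix) [has_feathers(c) AND active(d) -> green(d)]. New: swims(d), locked(d), green(d).
Round 2: (ii) [green(d) AND swims(d) -> red(d)]; (iv) [locked(d) -> cold(c)]. New: red(d), cold(c).
Round 3: (v) [red(d) AND locked(d) -> stale(c)]. New: stale(c).
Round 4: (iii) [stale(c) AND closed(d) -> mammal(d)]. New: mammal(d).
mammal(d) first appears in round 4.

4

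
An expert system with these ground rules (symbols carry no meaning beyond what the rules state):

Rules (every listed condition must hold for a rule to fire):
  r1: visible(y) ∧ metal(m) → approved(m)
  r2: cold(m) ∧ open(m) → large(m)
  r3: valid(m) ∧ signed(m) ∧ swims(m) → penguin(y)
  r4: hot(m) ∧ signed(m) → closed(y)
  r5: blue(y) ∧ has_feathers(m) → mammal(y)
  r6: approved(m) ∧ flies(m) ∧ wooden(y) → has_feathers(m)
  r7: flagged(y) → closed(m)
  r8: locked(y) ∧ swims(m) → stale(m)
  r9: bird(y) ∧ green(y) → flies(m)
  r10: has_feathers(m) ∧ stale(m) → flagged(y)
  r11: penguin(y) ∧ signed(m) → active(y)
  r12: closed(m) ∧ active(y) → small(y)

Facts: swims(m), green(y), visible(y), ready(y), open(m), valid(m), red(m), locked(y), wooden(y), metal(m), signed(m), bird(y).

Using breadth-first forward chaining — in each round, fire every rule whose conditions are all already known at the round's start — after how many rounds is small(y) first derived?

5

Round 1 — r1, r3, r8, r9, derive approved(m), penguin(y), stale(m), flies(m).
Round 2 — r6, r11, derive has_feathers(m), active(y).
Round 3 — r10, derive flagged(y).
Round 4 — r7, derive closed(m).
Round 5 — r12, derive small(y).
small(y) first appears in round 5.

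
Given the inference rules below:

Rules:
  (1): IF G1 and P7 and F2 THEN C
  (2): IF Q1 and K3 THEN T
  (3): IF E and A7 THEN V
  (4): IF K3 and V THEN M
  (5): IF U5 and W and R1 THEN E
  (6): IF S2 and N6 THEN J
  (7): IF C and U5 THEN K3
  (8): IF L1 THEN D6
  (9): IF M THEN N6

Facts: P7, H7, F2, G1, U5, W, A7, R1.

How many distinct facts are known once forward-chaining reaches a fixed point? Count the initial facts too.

Round 1 fires (1), (5), giving C, E.
Round 2 fires (3), (7), giving V, K3.
Round 3 fires (4), giving M.
Round 4 fires (9), giving N6.
Closure: {A7, C, E, F2, G1, H7, K3, M, N6, P7, R1, U5, V, W} — 14 facts.

14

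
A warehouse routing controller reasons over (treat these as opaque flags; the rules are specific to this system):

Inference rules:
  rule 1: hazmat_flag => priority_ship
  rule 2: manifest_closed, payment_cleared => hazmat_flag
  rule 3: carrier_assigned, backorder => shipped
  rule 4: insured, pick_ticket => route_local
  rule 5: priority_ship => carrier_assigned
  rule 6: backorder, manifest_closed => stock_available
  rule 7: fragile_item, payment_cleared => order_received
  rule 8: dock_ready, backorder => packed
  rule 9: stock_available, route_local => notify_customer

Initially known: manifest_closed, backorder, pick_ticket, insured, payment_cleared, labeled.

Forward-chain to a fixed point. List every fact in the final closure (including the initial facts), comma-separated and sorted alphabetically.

backorder, carrier_assigned, hazmat_flag, insured, labeled, manifest_closed, notify_customer, payment_cleared, pick_ticket, priority_ship, route_local, shipped, stock_available

Round 1: rule 2 [manifest_closed, payment_cleared => hazmat_flag]; rule 4 [insured, pick_ticket => route_local]; rule 6 [backorder, manifest_closed => stock_available]. Adds hazmat_flag, route_local, stock_available.
Round 2: rule 1 [hazmat_flag => priority_ship]; rule 9 [stock_available, route_local => notify_customer]. Adds priority_ship, notify_customer.
Round 3: rule 5 [priority_ship => carrier_assigned]. Adds carrier_assigned.
Round 4: rule 3 [carrier_assigned, backorder => shipped]. Adds shipped.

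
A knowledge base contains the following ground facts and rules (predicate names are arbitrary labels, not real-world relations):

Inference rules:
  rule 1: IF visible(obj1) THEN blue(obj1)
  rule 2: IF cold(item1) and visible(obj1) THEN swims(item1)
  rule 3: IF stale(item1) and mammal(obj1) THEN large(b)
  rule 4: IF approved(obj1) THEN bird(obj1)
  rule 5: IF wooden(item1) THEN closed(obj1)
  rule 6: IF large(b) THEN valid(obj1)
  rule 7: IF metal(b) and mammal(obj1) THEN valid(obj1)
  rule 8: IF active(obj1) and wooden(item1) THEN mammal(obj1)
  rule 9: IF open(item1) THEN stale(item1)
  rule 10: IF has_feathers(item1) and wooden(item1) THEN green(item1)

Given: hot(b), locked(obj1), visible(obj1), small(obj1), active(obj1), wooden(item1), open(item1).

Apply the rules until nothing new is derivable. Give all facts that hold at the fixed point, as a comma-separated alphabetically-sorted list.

Round 1: rule 1 [IF visible(obj1) THEN blue(obj1)]; rule 5 [IF wooden(item1) THEN closed(obj1)]; rule 8 [IF active(obj1) and wooden(item1) THEN mammal(obj1)]; rule 9 [IF open(item1) THEN stale(item1)]. New: blue(obj1), closed(obj1), mammal(obj1), stale(item1).
Round 2: rule 3 [IF stale(item1) and mammal(obj1) THEN large(b)]. New: large(b).
Round 3: rule 6 [IF large(b) THEN valid(obj1)]. New: valid(obj1).

active(obj1), blue(obj1), closed(obj1), hot(b), large(b), locked(obj1), mammal(obj1), open(item1), small(obj1), stale(item1), valid(obj1), visible(obj1), wooden(item1)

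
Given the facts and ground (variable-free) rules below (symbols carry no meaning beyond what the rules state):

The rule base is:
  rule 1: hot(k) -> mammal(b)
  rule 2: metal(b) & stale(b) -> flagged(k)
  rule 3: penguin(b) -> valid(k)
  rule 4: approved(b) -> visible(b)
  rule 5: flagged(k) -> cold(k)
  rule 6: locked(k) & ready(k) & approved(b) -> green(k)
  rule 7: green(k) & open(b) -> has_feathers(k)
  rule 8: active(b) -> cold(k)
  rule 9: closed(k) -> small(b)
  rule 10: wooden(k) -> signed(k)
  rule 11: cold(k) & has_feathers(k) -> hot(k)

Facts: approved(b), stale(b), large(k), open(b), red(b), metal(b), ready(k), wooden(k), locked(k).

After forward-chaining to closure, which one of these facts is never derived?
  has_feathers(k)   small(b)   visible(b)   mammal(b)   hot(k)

small(b)

[1] rule 2 [metal(b) & stale(b) -> flagged(k)]; rule 4 [approved(b) -> visible(b)]; rule 6 [locked(k) & ready(k) & approved(b) -> green(k)]; rule 10 [wooden(k) -> signed(k)]. ⇒ new: flagged(k), visible(b), green(k), signed(k).
[2] rule 5 [flagged(k) -> cold(k)]; rule 7 [green(k) & open(b) -> has_feathers(k)]. ⇒ new: cold(k), has_feathers(k).
[3] rule 11 [cold(k) & has_feathers(k) -> hot(k)]. ⇒ new: hot(k).
[4] rule 1 [hot(k) -> mammal(b)]. ⇒ new: mammal(b).
Derived: visible(b) (round 1), hot(k) (round 3), has_feathers(k) (round 2), mammal(b) (round 4). small(b) never appears in any round.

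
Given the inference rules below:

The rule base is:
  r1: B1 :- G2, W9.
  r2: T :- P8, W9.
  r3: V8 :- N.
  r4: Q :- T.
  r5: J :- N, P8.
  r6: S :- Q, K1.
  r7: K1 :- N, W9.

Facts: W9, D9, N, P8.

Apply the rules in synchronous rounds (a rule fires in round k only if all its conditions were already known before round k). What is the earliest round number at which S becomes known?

Round 1: r2 [T :- P8, W9.]; r3 [V8 :- N.]; r5 [J :- N, P8.]; r7 [K1 :- N, W9.]. New: T, V8, J, K1.
Round 2: r4 [Q :- T.]. New: Q.
Round 3: r6 [S :- Q, K1.]. New: S.
S first appears in round 3.

3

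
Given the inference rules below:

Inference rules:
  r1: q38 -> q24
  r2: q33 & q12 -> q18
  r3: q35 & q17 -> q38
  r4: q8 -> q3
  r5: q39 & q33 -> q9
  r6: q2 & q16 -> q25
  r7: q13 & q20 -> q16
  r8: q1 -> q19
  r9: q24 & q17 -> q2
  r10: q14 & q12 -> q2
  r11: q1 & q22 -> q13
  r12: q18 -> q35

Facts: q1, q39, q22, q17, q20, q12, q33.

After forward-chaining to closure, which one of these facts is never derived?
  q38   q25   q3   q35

q3

[1] r2 [q33 & q12 -> q18]; r5 [q39 & q33 -> q9]; r8 [q1 -> q19]; r11 [q1 & q22 -> q13]. ⇒ new: q18, q9, q19, q13.
[2] r7 [q13 & q20 -> q16]; r12 [q18 -> q35]. ⇒ new: q16, q35.
[3] r3 [q35 & q17 -> q38]. ⇒ new: q38.
[4] r1 [q38 -> q24]. ⇒ new: q24.
[5] r9 [q24 & q17 -> q2]. ⇒ new: q2.
[6] r6 [q2 & q16 -> q25]. ⇒ new: q25.
Derived: q25 (round 6), q35 (round 2), q38 (round 3). q3 never appears in any round.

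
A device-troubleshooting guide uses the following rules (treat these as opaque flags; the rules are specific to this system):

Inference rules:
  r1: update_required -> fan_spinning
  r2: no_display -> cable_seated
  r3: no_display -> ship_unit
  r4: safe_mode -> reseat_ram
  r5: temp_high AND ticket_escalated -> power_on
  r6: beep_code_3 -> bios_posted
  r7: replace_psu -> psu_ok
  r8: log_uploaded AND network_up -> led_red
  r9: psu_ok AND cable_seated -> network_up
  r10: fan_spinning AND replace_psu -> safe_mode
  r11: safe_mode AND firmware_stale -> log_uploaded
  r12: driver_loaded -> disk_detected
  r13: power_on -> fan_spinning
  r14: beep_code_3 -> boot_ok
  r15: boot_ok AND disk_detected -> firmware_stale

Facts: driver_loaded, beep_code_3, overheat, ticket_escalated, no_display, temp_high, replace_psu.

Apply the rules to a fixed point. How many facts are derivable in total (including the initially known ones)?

[1] r2 [no_display -> cable_seated]; r3 [no_display -> ship_unit]; r5 [temp_high AND ticket_escalated -> power_on]; r6 [beep_code_3 -> bios_posted]; r7 [replace_psu -> psu_ok]; r12 [driver_loaded -> disk_detected]; r14 [beep_code_3 -> boot_ok]. ⇒ new: cable_seated, ship_unit, power_on, bios_posted, psu_ok, disk_detected, boot_ok.
[2] r9 [psu_ok AND cable_seated -> network_up]; r13 [power_on -> fan_spinning]; r15 [boot_ok AND disk_detected -> firmware_stale]. ⇒ new: network_up, fan_spinning, firmware_stale.
[3] r10 [fan_spinning AND replace_psu -> safe_mode]. ⇒ new: safe_mode.
[4] r4 [safe_mode -> reseat_ram]; r11 [safe_mode AND firmware_stale -> log_uploaded]. ⇒ new: reseat_ram, log_uploaded.
[5] r8 [log_uploaded AND network_up -> led_red]. ⇒ new: led_red.
Closure: {beep_code_3, bios_posted, boot_ok, cable_seated, disk_detected, driver_loaded, fan_spinning, firmware_stale, led_red, log_uploaded, network_up, no_display, overheat, power_on, psu_ok, replace_psu, reseat_ram, safe_mode, ship_unit, temp_high, ticket_escalated} — 21 facts.

21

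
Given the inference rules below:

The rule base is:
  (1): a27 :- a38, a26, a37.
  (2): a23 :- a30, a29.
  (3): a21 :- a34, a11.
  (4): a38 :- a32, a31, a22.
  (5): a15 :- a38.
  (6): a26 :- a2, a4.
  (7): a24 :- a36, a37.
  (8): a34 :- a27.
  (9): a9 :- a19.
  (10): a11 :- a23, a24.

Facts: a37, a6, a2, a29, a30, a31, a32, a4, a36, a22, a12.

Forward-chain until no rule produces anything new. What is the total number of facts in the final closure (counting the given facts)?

20

Round 1 fires (2), (4), (6), (7), giving a23, a38, a26, a24.
Round 2 fires (1), (5), (10), giving a27, a15, a11.
Round 3 fires (8), giving a34.
Round 4 fires (3), giving a21.
Closure: {a11, a12, a15, a2, a21, a22, a23, a24, a26, a27, a29, a30, a31, a32, a34, a36, a37, a38, a4, a6} — 20 facts.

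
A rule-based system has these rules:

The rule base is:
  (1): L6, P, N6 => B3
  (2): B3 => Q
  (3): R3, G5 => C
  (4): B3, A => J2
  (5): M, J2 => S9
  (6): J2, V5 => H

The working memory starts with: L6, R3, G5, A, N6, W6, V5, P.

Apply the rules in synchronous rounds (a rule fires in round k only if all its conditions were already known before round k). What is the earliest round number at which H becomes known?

Round 1: (1) [L6, P, N6 => B3]; (3) [R3, G5 => C]. New: B3, C.
Round 2: (2) [B3 => Q]; (4) [B3, A => J2]. New: Q, J2.
Round 3: (6) [J2, V5 => H]. New: H.
H first appears in round 3.

3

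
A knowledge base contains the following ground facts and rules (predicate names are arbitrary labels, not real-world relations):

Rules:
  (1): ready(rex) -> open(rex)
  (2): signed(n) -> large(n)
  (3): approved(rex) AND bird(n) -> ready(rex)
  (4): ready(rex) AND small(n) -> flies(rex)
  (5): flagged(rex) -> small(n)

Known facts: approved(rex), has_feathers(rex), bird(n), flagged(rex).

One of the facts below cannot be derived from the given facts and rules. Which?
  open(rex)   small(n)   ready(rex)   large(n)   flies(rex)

Round 1: (3) [approved(rex) AND bird(n) -> ready(rex)]; (5) [flagged(rex) -> small(n)]. Adds ready(rex), small(n).
Round 2: (1) [ready(rex) -> open(rex)]; (4) [ready(rex) AND small(n) -> flies(rex)]. Adds open(rex), flies(rex).
Derived: flies(rex) (round 2), open(rex) (round 2), ready(rex) (round 1), small(n) (round 1). large(n) never appears in any round.

large(n)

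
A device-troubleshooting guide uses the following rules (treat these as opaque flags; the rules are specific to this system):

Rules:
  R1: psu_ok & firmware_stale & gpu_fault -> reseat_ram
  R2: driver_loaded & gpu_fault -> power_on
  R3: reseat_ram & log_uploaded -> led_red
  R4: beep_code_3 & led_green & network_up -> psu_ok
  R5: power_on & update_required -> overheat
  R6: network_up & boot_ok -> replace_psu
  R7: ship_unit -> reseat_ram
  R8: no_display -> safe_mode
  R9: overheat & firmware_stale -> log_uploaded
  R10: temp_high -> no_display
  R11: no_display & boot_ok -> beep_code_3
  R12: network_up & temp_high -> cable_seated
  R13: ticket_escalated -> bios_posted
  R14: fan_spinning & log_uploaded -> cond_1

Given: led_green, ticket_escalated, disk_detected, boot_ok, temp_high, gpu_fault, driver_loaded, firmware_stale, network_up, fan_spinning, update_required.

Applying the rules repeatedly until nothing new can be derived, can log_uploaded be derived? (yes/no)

Round 1: R2 [driver_loaded & gpu_fault -> power_on]; R6 [network_up & boot_ok -> replace_psu]; R10 [temp_high -> no_display]; R12 [network_up & temp_high -> cable_seated]; R13 [ticket_escalated -> bios_posted]. Adds power_on, replace_psu, no_display, cable_seated, bios_posted.
Round 2: R5 [power_on & update_required -> overheat]; R8 [no_display -> safe_mode]; R11 [no_display & boot_ok -> beep_code_3]. Adds overheat, safe_mode, beep_code_3.
Round 3: R4 [beep_code_3 & led_green & network_up -> psu_ok]; R9 [overheat & firmware_stale -> log_uploaded]. Adds psu_ok, log_uploaded.
Round 4: R1 [psu_ok & firmware_stale & gpu_fault -> reseat_ram]; R14 [fan_spinning & log_uploaded -> cond_1]. Adds reseat_ram, cond_1.
Round 5: R3 [reseat_ram & log_uploaded -> led_red]. Adds led_red.
log_uploaded appears in round 3, so it is derivable.

yes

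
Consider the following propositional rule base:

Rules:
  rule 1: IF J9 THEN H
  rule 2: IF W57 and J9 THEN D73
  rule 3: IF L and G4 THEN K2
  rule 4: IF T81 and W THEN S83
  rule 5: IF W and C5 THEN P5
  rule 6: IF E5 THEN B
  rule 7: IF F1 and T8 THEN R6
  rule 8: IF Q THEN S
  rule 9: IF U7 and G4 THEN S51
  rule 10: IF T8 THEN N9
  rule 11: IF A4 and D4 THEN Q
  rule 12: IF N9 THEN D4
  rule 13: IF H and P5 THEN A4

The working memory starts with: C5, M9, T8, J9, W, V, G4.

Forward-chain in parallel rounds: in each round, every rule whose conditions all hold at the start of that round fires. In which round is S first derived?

4

Round 1: rule 1 [IF J9 THEN H]; rule 5 [IF W and C5 THEN P5]; rule 10 [IF T8 THEN N9]. New: H, P5, N9.
Round 2: rule 12 [IF N9 THEN D4]; rule 13 [IF H and P5 THEN A4]. New: D4, A4.
Round 3: rule 11 [IF A4 and D4 THEN Q]. New: Q.
Round 4: rule 8 [IF Q THEN S]. New: S.
S first appears in round 4.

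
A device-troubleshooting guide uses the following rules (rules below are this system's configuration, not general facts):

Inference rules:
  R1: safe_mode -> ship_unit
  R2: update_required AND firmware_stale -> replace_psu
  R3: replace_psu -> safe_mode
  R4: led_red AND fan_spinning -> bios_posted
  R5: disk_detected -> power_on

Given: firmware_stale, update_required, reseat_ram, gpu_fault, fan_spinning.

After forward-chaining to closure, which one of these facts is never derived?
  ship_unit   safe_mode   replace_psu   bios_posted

[1] R2 [update_required AND firmware_stale -> replace_psu]. ⇒ new: replace_psu.
[2] R3 [replace_psu -> safe_mode]. ⇒ new: safe_mode.
[3] R1 [safe_mode -> ship_unit]. ⇒ new: ship_unit.
Derived: ship_unit (round 3), replace_psu (round 1), safe_mode (round 2). bios_posted never appears in any round.

bios_posted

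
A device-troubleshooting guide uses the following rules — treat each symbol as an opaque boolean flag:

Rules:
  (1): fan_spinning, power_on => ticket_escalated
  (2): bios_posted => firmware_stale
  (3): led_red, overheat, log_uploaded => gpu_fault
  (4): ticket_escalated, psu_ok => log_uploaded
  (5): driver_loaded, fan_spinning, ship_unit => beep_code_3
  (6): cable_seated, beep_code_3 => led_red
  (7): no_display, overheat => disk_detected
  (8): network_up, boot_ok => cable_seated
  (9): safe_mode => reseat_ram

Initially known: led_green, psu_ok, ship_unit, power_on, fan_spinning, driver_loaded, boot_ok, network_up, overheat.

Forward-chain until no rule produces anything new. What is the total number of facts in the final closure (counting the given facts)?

15

Round 1: (1) [fan_spinning, power_on => ticket_escalated]; (5) [driver_loaded, fan_spinning, ship_unit => beep_code_3]; (8) [network_up, boot_ok => cable_seated]. Adds ticket_escalated, beep_code_3, cable_seated.
Round 2: (4) [ticket_escalated, psu_ok => log_uploaded]; (6) [cable_seated, beep_code_3 => led_red]. Adds log_uploaded, led_red.
Round 3: (3) [led_red, overheat, log_uploaded => gpu_fault]. Adds gpu_fault.
Closure: {beep_code_3, boot_ok, cable_seated, driver_loaded, fan_spinning, gpu_fault, led_green, led_red, log_uploaded, network_up, overheat, power_on, psu_ok, ship_unit, ticket_escalated} — 15 facts.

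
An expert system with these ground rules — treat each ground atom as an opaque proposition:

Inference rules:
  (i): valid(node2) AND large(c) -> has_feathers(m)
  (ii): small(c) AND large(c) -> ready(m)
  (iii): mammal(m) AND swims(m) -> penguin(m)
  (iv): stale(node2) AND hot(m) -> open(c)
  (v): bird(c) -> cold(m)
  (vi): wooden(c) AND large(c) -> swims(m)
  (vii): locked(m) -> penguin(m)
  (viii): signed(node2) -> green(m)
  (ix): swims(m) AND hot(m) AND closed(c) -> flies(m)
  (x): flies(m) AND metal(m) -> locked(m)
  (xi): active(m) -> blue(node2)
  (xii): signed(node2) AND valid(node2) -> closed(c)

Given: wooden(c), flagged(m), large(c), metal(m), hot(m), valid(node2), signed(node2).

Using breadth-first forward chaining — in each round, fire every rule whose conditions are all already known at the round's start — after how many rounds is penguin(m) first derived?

Round 1 — (i), (vi), (viii), (xii), derive has_feathers(m), swims(m), green(m), closed(c).
Round 2 — (ix), derive flies(m).
Round 3 — (x), derive locked(m).
Round 4 — (vii), derive penguin(m).
penguin(m) first appears in round 4.

4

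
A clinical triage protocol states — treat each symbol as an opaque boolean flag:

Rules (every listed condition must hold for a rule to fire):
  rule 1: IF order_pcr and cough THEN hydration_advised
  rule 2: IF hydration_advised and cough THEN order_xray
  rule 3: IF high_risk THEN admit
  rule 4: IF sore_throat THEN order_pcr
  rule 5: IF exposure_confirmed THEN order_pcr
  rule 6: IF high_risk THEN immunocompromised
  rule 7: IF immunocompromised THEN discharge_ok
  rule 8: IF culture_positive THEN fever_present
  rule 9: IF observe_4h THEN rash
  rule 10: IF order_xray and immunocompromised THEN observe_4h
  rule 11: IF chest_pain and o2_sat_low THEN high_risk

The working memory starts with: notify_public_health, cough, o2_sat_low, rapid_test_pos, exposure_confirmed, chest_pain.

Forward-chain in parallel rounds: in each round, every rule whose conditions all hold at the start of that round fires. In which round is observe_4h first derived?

4

Round 1 fires rule 5, rule 11, giving order_pcr, high_risk.
Round 2 fires rule 1, rule 3, rule 6, giving hydration_advised, admit, immunocompromised.
Round 3 fires rule 2, rule 7, giving order_xray, discharge_ok.
Round 4 fires rule 10, giving observe_4h.
observe_4h first appears in round 4.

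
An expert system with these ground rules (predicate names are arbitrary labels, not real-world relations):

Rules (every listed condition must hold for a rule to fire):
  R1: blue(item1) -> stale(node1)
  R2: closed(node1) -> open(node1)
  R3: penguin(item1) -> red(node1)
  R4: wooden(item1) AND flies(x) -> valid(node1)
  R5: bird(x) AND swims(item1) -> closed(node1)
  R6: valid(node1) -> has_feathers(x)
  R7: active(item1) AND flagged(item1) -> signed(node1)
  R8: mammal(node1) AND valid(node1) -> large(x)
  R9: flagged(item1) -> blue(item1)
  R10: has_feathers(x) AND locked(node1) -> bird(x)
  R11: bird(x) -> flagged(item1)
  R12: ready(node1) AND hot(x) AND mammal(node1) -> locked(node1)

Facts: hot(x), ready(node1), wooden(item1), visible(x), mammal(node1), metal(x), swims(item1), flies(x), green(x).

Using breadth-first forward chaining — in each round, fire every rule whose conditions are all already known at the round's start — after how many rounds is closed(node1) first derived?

4

Round 1: R4 [wooden(item1) AND flies(x) -> valid(node1)]; R12 [ready(node1) AND hot(x) AND mammal(node1) -> locked(node1)]. New: valid(node1), locked(node1).
Round 2: R6 [valid(node1) -> has_feathers(x)]; R8 [mammal(node1) AND valid(node1) -> large(x)]. New: has_feathers(x), large(x).
Round 3: R10 [has_feathers(x) AND locked(node1) -> bird(x)]. New: bird(x).
Round 4: R5 [bird(x) AND swims(item1) -> closed(node1)]; R11 [bird(x) -> flagged(item1)]. New: closed(node1), flagged(item1).
closed(node1) first appears in round 4.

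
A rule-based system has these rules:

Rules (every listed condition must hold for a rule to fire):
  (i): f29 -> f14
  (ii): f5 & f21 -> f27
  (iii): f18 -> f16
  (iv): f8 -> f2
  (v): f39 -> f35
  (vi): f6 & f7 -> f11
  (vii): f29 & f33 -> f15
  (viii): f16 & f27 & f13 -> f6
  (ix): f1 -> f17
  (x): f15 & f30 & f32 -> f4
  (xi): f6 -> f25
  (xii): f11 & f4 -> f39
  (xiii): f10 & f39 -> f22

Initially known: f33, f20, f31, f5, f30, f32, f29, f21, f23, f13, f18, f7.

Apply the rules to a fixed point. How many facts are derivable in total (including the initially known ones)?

Round 1: (i) [f29 -> f14]; (ii) [f5 & f21 -> f27]; (iii) [f18 -> f16]; (vii) [f29 & f33 -> f15]. Adds f14, f27, f16, f15.
Round 2: (viii) [f16 & f27 & f13 -> f6]; (x) [f15 & f30 & f32 -> f4]. Adds f6, f4.
Round 3: (vi) [f6 & f7 -> f11]; (xi) [f6 -> f25]. Adds f11, f25.
Round 4: (xii) [f11 & f4 -> f39]. Adds f39.
Round 5: (v) [f39 -> f35]. Adds f35.
Closure: {f11, f13, f14, f15, f16, f18, f20, f21, f23, f25, f27, f29, f30, f31, f32, f33, f35, f39, f4, f5, f6, f7} — 22 facts.

22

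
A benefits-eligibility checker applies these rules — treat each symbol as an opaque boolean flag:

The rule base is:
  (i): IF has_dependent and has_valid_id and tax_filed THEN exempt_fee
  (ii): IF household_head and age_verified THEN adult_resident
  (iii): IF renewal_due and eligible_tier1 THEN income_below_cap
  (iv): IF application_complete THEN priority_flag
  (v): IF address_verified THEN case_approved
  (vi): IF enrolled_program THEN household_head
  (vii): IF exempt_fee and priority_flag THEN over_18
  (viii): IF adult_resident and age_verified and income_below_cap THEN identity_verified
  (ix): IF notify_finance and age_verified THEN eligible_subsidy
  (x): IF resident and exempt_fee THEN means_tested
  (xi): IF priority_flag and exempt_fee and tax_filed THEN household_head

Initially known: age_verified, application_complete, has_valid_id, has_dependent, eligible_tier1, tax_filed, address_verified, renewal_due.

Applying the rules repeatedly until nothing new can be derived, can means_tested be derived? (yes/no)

no

Round 1: (i) [IF has_dependent and has_valid_id and tax_filed THEN exempt_fee]; (iii) [IF renewal_due and eligible_tier1 THEN income_below_cap]; (iv) [IF application_complete THEN priority_flag]; (v) [IF address_verified THEN case_approved]. New: exempt_fee, income_below_cap, priority_flag, case_approved.
Round 2: (vii) [IF exempt_fee and priority_flag THEN over_18]; (xi) [IF priority_flag and exempt_fee and tax_filed THEN household_head]. New: over_18, household_head.
Round 3: (ii) [IF household_head and age_verified THEN adult_resident]. New: adult_resident.
Round 4: (viii) [IF adult_resident and age_verified and income_below_cap THEN identity_verified]. New: identity_verified.
Fixed point reached. means_tested is concluded only by (x); (x) needs resident (never derived).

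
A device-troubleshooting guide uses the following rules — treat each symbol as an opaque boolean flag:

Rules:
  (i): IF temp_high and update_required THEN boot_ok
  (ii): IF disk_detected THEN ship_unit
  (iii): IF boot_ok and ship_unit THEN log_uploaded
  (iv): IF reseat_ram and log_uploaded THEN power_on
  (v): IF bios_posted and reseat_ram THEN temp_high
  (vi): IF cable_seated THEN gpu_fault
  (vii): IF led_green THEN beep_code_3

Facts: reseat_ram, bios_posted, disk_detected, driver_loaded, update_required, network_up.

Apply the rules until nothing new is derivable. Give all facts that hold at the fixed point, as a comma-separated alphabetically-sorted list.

bios_posted, boot_ok, disk_detected, driver_loaded, log_uploaded, network_up, power_on, reseat_ram, ship_unit, temp_high, update_required

Round 1: (ii) [IF disk_detected THEN ship_unit]; (v) [IF bios_posted and reseat_ram THEN temp_high]. Adds ship_unit, temp_high.
Round 2: (i) [IF temp_high and update_required THEN boot_ok]. Adds boot_ok.
Round 3: (iii) [IF boot_ok and ship_unit THEN log_uploaded]. Adds log_uploaded.
Round 4: (iv) [IF reseat_ram and log_uploaded THEN power_on]. Adds power_on.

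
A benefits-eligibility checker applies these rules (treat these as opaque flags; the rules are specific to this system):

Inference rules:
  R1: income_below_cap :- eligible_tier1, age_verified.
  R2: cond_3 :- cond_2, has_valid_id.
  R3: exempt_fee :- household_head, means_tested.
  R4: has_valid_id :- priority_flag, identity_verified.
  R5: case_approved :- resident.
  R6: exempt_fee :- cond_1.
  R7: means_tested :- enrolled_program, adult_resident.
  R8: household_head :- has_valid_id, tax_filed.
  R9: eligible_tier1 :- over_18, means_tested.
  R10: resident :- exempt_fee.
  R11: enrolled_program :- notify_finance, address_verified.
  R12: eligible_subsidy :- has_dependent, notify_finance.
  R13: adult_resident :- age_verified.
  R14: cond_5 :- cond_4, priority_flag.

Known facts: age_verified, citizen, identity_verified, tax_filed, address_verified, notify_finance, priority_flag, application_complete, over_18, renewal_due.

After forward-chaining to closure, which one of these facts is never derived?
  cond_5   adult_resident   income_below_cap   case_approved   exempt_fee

Round 1: R4 [has_valid_id :- priority_flag, identity_verified.]; R11 [enrolled_program :- notify_finance, address_verified.]; R13 [adult_resident :- age_verified.]. New: has_valid_id, enrolled_program, adult_resident.
Round 2: R7 [means_tested :- enrolled_program, adult_resident.]; R8 [household_head :- has_valid_id, tax_filed.]. New: means_tested, household_head.
Round 3: R3 [exempt_fee :- household_head, means_tested.]; R9 [eligible_tier1 :- over_18, means_tested.]. New: exempt_fee, eligible_tier1.
Round 4: R1 [income_below_cap :- eligible_tier1, age_verified.]; R10 [resident :- exempt_fee.]. New: income_below_cap, resident.
Round 5: R5 [case_approved :- resident.]. New: case_approved.
Derived: case_approved (round 5), exempt_fee (round 3), adult_resident (round 1), income_below_cap (round 4). cond_5 never appears in any round.

cond_5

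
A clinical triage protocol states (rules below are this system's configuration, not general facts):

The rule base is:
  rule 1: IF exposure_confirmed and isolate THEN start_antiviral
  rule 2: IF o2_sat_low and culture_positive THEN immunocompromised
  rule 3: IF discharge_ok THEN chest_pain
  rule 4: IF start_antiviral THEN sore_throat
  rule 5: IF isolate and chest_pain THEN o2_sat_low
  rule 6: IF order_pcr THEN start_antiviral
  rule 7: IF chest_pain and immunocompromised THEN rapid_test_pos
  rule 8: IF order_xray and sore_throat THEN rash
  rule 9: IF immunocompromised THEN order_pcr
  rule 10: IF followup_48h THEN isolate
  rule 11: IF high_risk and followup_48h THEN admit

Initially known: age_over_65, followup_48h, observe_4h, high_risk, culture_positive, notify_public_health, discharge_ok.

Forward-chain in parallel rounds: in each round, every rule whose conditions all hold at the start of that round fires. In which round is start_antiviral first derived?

5

Round 1 fires rule 3, rule 10, rule 11, giving chest_pain, isolate, admit.
Round 2 fires rule 5, giving o2_sat_low.
Round 3 fires rule 2, giving immunocompromised.
Round 4 fires rule 7, rule 9, giving rapid_test_pos, order_pcr.
Round 5 fires rule 6, giving start_antiviral.
start_antiviral first appears in round 5.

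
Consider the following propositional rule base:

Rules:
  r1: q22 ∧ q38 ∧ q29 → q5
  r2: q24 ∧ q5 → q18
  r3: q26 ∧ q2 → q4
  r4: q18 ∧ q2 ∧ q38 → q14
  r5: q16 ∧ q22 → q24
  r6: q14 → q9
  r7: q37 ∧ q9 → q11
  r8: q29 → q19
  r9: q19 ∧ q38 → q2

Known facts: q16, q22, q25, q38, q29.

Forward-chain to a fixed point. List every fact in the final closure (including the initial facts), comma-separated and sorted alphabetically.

q14, q16, q18, q19, q2, q22, q24, q25, q29, q38, q5, q9

Round 1 — r1, r5, r8, derive q5, q24, q19.
Round 2 — r2, r9, derive q18, q2.
Round 3 — r4, derive q14.
Round 4 — r6, derive q9.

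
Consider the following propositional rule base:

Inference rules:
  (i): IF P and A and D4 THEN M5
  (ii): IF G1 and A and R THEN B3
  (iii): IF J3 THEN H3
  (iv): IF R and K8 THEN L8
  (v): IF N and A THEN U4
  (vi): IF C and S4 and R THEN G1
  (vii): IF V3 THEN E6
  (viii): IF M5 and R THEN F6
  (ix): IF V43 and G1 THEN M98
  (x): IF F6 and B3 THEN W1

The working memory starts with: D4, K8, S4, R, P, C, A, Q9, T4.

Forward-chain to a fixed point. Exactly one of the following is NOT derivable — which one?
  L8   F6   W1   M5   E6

Round 1 fires (i), (iv), (vi), giving M5, L8, G1.
Round 2 fires (ii), (viii), giving B3, F6.
Round 3 fires (x), giving W1.
Derived: F6 (round 2), M5 (round 1), L8 (round 1), W1 (round 3). E6 never appears in any round.

E6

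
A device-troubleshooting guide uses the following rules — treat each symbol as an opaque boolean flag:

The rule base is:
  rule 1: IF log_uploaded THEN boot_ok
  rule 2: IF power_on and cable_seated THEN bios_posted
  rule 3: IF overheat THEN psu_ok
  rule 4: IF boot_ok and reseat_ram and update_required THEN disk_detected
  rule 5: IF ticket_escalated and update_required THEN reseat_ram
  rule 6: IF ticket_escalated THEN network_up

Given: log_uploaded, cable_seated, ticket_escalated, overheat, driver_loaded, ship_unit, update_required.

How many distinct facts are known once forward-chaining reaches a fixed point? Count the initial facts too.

Round 1 — rule 1, rule 3, rule 5, rule 6, derive boot_ok, psu_ok, reseat_ram, network_up.
Round 2 — rule 4, derive disk_detected.
Closure: {boot_ok, cable_seated, disk_detected, driver_loaded, log_uploaded, network_up, overheat, psu_ok, reseat_ram, ship_unit, ticket_escalated, update_required} — 12 facts.

12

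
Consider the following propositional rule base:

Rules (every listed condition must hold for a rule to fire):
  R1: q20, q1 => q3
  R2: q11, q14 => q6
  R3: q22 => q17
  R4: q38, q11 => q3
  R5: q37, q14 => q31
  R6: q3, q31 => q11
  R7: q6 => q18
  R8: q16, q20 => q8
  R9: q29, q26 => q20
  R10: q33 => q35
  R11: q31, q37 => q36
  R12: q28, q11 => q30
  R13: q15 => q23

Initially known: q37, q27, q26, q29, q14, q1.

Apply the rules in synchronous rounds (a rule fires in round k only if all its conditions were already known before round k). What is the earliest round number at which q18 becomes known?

[1] R5 [q37, q14 => q31]; R9 [q29, q26 => q20]. ⇒ new: q31, q20.
[2] R1 [q20, q1 => q3]; R11 [q31, q37 => q36]. ⇒ new: q3, q36.
[3] R6 [q3, q31 => q11]. ⇒ new: q11.
[4] R2 [q11, q14 => q6]. ⇒ new: q6.
[5] R7 [q6 => q18]. ⇒ new: q18.
q18 first appears in round 5.

5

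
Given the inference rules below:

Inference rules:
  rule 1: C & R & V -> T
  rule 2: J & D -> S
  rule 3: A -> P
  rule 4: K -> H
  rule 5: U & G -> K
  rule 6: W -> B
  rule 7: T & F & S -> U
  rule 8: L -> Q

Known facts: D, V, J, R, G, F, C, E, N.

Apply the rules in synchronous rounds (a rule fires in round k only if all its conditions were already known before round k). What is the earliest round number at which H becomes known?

[1] rule 1 [C & R & V -> T]; rule 2 [J & D -> S]. ⇒ new: T, S.
[2] rule 7 [T & F & S -> U]. ⇒ new: U.
[3] rule 5 [U & G -> K]. ⇒ new: K.
[4] rule 4 [K -> H]. ⇒ new: H.
H first appears in round 4.

4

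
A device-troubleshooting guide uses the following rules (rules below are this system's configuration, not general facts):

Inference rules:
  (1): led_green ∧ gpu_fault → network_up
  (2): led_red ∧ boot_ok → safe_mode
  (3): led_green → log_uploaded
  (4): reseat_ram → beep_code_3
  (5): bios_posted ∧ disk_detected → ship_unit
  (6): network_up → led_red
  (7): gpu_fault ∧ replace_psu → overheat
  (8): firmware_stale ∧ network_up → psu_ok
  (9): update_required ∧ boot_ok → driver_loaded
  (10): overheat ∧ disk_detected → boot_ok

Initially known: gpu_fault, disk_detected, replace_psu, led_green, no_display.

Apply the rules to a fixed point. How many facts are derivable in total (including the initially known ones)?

11

Round 1 — (1), (3), (7), derive network_up, log_uploaded, overheat.
Round 2 — (6), (10), derive led_red, boot_ok.
Round 3 — (2), derive safe_mode.
Closure: {boot_ok, disk_detected, gpu_fault, led_green, led_red, log_uploaded, network_up, no_display, overheat, replace_psu, safe_mode} — 11 facts.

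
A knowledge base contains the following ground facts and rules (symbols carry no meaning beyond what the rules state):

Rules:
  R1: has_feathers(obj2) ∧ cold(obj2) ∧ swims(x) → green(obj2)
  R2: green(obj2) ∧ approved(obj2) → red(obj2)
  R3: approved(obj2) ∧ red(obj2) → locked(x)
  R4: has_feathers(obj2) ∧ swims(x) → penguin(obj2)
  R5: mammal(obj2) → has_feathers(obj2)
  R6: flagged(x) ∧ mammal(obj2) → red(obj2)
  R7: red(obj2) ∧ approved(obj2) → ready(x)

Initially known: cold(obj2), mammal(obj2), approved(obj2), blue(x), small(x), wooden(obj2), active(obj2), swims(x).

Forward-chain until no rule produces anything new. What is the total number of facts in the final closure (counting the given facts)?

[1] R5 [mammal(obj2) → has_feathers(obj2)]. ⇒ new: has_feathers(obj2).
[2] R1 [has_feathers(obj2) ∧ cold(obj2) ∧ swims(x) → green(obj2)]; R4 [has_feathers(obj2) ∧ swims(x) → penguin(obj2)]. ⇒ new: green(obj2), penguin(obj2).
[3] R2 [green(obj2) ∧ approved(obj2) → red(obj2)]. ⇒ new: red(obj2).
[4] R3 [approved(obj2) ∧ red(obj2) → locked(x)]; R7 [red(obj2) ∧ approved(obj2) → ready(x)]. ⇒ new: locked(x), ready(x).
Closure: {active(obj2), approved(obj2), blue(x), cold(obj2), green(obj2), has_feathers(obj2), locked(x), mammal(obj2), penguin(obj2), ready(x), red(obj2), small(x), swims(x), wooden(obj2)} — 14 facts.

14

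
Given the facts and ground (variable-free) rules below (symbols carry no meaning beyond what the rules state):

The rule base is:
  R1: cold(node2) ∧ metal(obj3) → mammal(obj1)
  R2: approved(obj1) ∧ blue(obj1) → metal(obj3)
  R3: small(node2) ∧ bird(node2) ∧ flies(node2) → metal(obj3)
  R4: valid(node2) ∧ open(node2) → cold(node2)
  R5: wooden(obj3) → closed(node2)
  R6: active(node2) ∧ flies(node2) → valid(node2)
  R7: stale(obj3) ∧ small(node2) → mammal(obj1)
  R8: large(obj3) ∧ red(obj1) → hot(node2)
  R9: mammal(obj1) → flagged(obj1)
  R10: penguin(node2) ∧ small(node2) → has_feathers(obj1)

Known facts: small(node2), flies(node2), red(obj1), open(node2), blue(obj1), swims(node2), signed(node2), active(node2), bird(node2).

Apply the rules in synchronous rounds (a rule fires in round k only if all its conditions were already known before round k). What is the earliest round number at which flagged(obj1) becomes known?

Round 1: R3 [small(node2) ∧ bird(node2) ∧ flies(node2) → metal(obj3)]; R6 [active(node2) ∧ flies(node2) → valid(node2)]. Adds metal(obj3), valid(node2).
Round 2: R4 [valid(node2) ∧ open(node2) → cold(node2)]. Adds cold(node2).
Round 3: R1 [cold(node2) ∧ metal(obj3) → mammal(obj1)]. Adds mammal(obj1).
Round 4: R9 [mammal(obj1) → flagged(obj1)]. Adds flagged(obj1).
flagged(obj1) first appears in round 4.

4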